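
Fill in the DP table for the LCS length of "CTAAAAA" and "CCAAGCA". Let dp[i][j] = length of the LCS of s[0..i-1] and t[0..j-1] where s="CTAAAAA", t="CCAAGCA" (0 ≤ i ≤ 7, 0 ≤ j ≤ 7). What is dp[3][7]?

2

   ''  C  C  A  A  G  C  A
''  0  0  0  0  0  0  0  0
 C  0  1  1  1  1  1  1  1
 T  0  1  1  1  1  1  1  1
 A  0  1  1  2  2  2  2  2
 A  0  1  1  2  3  3  3  3
 A  0  1  1  2  3  3  3  4
 A  0  1  1  2  3  3  3  4
 A  0  1  1  2  3  3  3  4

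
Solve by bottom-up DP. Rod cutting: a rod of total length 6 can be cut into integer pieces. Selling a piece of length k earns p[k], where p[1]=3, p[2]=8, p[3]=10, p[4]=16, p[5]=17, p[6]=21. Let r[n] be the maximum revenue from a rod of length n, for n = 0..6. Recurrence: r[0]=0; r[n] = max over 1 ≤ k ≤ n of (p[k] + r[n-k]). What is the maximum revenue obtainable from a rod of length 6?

   n    0    1    2    3    4    5    6
r[n]    0    3    8   11   16   19   24

24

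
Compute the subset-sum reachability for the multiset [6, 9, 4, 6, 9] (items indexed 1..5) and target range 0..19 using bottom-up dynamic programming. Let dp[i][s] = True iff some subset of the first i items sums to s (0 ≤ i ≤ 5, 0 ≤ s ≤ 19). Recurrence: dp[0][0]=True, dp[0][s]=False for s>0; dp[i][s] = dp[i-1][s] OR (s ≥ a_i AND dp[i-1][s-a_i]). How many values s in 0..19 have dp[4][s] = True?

10

i\s   0   1   2   3   4   5   6   7   8   9  10  11  12  13  14  15  16  17  18  19
  0   T   F   F   F   F   F   F   F   F   F   F   F   F   F   F   F   F   F   F   F
  1   T   F   F   F   F   F   T   F   F   F   F   F   F   F   F   F   F   F   F   F
  2   T   F   F   F   F   F   T   F   F   T   F   F   F   F   F   T   F   F   F   F
  3   T   F   F   F   T   F   T   F   F   T   T   F   F   T   F   T   F   F   F   T
  4   T   F   F   F   T   F   T   F   F   T   T   F   T   T   F   T   T   F   F   T
  5   T   F   F   F   T   F   T   F   F   T   T   F   T   T   F   T   T   F   T   T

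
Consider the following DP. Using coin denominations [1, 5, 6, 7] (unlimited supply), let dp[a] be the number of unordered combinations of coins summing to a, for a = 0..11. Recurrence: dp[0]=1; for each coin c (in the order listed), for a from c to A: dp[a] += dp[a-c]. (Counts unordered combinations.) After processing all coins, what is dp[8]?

4

after  coin     0     1     2     3     4     5     6     7     8     9    10    11
          1     1     1     1     1     1     1     1     1     1     1     1     1
          5     1     1     1     1     1     2     2     2     2     2     3     3
          6     1     1     1     1     1     2     3     3     3     3     4     5
          7     1     1     1     1     1     2     3     4     4     4     5     6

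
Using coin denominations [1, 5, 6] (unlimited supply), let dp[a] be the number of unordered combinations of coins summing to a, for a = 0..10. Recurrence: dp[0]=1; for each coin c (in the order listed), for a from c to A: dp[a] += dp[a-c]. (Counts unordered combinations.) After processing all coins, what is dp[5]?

2

after  coin     0     1     2     3     4     5     6     7     8     9    10
          1     1     1     1     1     1     1     1     1     1     1     1
          5     1     1     1     1     1     2     2     2     2     2     3
          6     1     1     1     1     1     2     3     3     3     3     4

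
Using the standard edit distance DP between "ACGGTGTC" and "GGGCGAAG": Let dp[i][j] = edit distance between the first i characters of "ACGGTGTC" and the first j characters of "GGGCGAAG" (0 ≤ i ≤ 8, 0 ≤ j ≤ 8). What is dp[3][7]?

5

   ''  G  G  G  C  G  A  A  G
''  0  1  2  3  4  5  6  7  8
 A  1  1  2  3  4  5  5  6  7
 C  2  2  2  3  3  4  5  6  7
 G  3  2  2  2  3  3  4  5  6
 G  4  3  2  2  3  3  4  5  5
 T  5  4  3  3  3  4  4  5  6
 G  6  5  4  3  4  3  4  5  5
 T  7  6  5  4  4  4  4  5  6
 C  8  7  6  5  4  5  5  5  6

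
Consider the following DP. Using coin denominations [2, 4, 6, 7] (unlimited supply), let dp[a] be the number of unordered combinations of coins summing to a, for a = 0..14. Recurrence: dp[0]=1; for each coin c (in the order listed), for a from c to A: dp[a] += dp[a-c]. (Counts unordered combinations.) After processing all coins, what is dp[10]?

after  coin     0     1     2     3     4     5     6     7     8     9    10    11    12    13    14
          2     1     0     1     0     1     0     1     0     1     0     1     0     1     0     1
          4     1     0     1     0     2     0     2     0     3     0     3     0     4     0     4
          6     1     0     1     0     2     0     3     0     4     0     5     0     7     0     8
          7     1     0     1     0     2     0     3     1     4     1     5     2     7     3     9

5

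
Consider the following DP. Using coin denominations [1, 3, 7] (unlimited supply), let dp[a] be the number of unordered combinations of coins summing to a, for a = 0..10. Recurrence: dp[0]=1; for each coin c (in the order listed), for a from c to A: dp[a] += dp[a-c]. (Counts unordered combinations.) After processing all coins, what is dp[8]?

4

after  coin     0     1     2     3     4     5     6     7     8     9    10
          1     1     1     1     1     1     1     1     1     1     1     1
          3     1     1     1     2     2     2     3     3     3     4     4
          7     1     1     1     2     2     2     3     4     4     5     6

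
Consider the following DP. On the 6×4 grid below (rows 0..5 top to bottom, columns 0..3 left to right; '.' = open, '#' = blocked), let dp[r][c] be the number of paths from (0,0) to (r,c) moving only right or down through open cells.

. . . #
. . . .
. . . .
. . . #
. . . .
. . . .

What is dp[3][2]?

10

r\c   0   1   2   3
  0   1   1   1   0
  1   1   2   3   3
  2   1   3   6   9
  3   1   4  10   0
  4   1   5  15  15
  5   1   6  21  36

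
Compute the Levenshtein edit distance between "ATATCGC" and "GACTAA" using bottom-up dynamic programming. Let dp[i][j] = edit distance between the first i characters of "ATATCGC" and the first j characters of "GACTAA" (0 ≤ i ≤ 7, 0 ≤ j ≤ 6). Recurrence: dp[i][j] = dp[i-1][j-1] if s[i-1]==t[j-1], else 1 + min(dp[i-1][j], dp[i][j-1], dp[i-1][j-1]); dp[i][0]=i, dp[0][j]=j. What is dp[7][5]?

5

   ''  G  A  C  T  A  A
''  0  1  2  3  4  5  6
 A  1  1  1  2  3  4  5
 T  2  2  2  2  2  3  4
 A  3  3  2  3  3  2  3
 T  4  4  3  3  3  3  3
 C  5  5  4  3  4  4  4
 G  6  5  5  4  4  5  5
 C  7  6  6  5  5  5  6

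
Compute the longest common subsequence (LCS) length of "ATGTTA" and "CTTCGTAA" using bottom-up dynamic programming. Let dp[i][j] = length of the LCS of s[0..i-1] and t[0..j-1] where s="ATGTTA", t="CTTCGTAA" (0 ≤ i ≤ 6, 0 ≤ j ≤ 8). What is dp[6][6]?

   ''  C  T  T  C  G  T  A  A
''  0  0  0  0  0  0  0  0  0
 A  0  0  0  0  0  0  0  1  1
 T  0  0  1  1  1  1  1  1  1
 G  0  0  1  1  1  2  2  2  2
 T  0  0  1  2  2  2  3  3  3
 T  0  0  1  2  2  2  3  3  3
 A  0  0  1  2  2  2  3  4  4

3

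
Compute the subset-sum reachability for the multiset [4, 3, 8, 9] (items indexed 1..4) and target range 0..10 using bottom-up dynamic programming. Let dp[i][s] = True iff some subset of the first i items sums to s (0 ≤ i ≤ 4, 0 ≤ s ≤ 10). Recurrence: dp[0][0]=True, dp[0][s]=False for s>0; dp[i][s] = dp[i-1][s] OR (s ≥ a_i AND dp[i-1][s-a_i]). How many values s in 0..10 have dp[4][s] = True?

6

i\s   0   1   2   3   4   5   6   7   8   9  10
  0   T   F   F   F   F   F   F   F   F   F   F
  1   T   F   F   F   T   F   F   F   F   F   F
  2   T   F   F   T   T   F   F   T   F   F   F
  3   T   F   F   T   T   F   F   T   T   F   F
  4   T   F   F   T   T   F   F   T   T   T   F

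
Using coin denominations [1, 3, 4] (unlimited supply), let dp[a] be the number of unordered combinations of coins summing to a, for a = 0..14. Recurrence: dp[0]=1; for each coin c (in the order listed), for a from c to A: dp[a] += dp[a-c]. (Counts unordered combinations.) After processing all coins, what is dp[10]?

8

after  coin     0     1     2     3     4     5     6     7     8     9    10    11    12    13    14
          1     1     1     1     1     1     1     1     1     1     1     1     1     1     1     1
          3     1     1     1     2     2     2     3     3     3     4     4     4     5     5     5
          4     1     1     1     2     3     3     4     5     6     7     8     9    11    12    13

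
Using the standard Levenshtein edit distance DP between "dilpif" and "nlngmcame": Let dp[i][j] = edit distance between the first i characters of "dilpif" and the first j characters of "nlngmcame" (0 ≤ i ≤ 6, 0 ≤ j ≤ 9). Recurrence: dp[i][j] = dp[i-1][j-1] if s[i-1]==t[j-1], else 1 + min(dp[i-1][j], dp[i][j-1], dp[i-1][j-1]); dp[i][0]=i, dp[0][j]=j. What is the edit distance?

   ''  n  l  n  g  m  c  a  m  e
''  0  1  2  3  4  5  6  7  8  9
 d  1  1  2  3  4  5  6  7  8  9
 i  2  2  2  3  4  5  6  7  8  9
 l  3  3  2  3  4  5  6  7  8  9
 p  4  4  3  3  4  5  6  7  8  9
 i  5  5  4  4  4  5  6  7  8  9
 f  6  6  5  5  5  5  6  7  8  9

9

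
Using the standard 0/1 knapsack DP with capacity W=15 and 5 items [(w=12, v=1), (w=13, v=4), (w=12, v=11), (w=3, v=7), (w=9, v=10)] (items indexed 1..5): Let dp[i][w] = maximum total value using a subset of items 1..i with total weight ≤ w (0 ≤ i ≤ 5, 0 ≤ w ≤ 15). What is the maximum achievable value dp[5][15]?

18

i\w   0   1   2   3   4   5   6   7   8   9  10  11  12  13  14  15
  0   0   0   0   0   0   0   0   0   0   0   0   0   0   0   0   0
  1   0   0   0   0   0   0   0   0   0   0   0   0   1   1   1   1
  2   0   0   0   0   0   0   0   0   0   0   0   0   1   4   4   4
  3   0   0   0   0   0   0   0   0   0   0   0   0  11  11  11  11
  4   0   0   0   7   7   7   7   7   7   7   7   7  11  11  11  18
  5   0   0   0   7   7   7   7   7   7  10  10  10  17  17  17  18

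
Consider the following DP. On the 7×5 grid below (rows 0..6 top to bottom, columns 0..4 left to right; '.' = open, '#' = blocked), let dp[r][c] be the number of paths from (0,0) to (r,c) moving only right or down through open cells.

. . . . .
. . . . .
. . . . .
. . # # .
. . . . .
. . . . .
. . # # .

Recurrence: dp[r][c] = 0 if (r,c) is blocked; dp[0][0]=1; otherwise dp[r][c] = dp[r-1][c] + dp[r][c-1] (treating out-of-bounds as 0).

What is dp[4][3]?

r\c   0   1   2   3   4
  0   1   1   1   1   1
  1   1   2   3   4   5
  2   1   3   6  10  15
  3   1   4   0   0  15
  4   1   5   5   5  20
  5   1   6  11  16  36
  6   1   7   0   0  36

5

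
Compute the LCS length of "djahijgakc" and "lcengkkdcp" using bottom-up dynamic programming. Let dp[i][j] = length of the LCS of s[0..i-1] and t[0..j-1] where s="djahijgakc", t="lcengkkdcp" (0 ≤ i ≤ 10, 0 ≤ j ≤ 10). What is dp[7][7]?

1

   ''  l  c  e  n  g  k  k  d  c  p
''  0  0  0  0  0  0  0  0  0  0  0
 d  0  0  0  0  0  0  0  0  1  1  1
 j  0  0  0  0  0  0  0  0  1  1  1
 a  0  0  0  0  0  0  0  0  1  1  1
 h  0  0  0  0  0  0  0  0  1  1  1
 i  0  0  0  0  0  0  0  0  1  1  1
 j  0  0  0  0  0  0  0  0  1  1  1
 g  0  0  0  0  0  1  1  1  1  1  1
 a  0  0  0  0  0  1  1  1  1  1  1
 k  0  0  0  0  0  1  2  2  2  2  2
 c  0  0  1  1  1  1  2  2  2  3  3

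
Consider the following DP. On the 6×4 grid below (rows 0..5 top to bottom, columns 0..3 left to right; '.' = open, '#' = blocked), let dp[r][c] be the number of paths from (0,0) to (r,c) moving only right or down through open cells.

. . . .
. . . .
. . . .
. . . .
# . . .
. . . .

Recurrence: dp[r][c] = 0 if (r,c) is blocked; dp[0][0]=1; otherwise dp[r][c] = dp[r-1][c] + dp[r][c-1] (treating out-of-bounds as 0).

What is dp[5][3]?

r\c   0   1   2   3
  0   1   1   1   1
  1   1   2   3   4
  2   1   3   6  10
  3   1   4  10  20
  4   0   4  14  34
  5   0   4  18  52

52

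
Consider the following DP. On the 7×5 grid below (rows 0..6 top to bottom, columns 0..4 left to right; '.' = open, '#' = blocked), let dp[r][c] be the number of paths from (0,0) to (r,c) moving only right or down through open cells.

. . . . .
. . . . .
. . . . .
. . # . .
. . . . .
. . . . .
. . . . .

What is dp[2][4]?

15

r\c   0   1   2   3   4
  0   1   1   1   1   1
  1   1   2   3   4   5
  2   1   3   6  10  15
  3   1   4   0  10  25
  4   1   5   5  15  40
  5   1   6  11  26  66
  6   1   7  18  44 110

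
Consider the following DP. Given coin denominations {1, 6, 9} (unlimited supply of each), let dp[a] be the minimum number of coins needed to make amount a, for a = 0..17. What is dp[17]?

4

 a  0  1  2  3  4  5  6  7  8  9 10 11 12 13 14 15 16 17
dp  0  1  2  3  4  5  1  2  3  1  2  3  2  3  4  2  3  4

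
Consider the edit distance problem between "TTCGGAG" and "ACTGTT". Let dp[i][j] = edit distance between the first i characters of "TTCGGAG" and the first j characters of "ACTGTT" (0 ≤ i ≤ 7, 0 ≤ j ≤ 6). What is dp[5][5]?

   ''  A  C  T  G  T  T
''  0  1  2  3  4  5  6
 T  1  1  2  2  3  4  5
 T  2  2  2  2  3  3  4
 C  3  3  2  3  3  4  4
 G  4  4  3  3  3  4  5
 G  5  5  4  4  3  4  5
 A  6  5  5  5  4  4  5
 G  7  6  6  6  5  5  5

4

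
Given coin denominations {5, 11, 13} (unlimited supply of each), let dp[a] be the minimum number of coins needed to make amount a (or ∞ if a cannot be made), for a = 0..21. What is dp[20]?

4

 a  0  1  2  3  4  5  6  7  8  9 10 11 12 13 14 15 16 17 18 19 20 21
dp  0  -  -  -  -  1  -  -  -  -  2  1  -  1  -  3  2  -  2  -  4  3
(- denotes ∞ / unreachable)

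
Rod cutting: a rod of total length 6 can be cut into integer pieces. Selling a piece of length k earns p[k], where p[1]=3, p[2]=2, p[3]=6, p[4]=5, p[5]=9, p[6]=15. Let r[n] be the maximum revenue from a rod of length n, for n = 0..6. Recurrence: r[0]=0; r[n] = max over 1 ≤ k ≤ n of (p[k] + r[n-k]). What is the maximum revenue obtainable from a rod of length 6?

   n    0    1    2    3    4    5    6
r[n]    0    3    6    9   12   15   18

18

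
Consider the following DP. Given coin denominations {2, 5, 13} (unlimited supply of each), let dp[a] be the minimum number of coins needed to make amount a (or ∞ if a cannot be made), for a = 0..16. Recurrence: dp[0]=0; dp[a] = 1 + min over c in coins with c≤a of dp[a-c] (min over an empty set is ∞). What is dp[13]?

 a  0  1  2  3  4  5  6  7  8  9 10 11 12 13 14 15 16
dp  0  -  1  -  2  1  3  2  4  3  2  4  3  1  4  2  5
(- denotes ∞ / unreachable)

1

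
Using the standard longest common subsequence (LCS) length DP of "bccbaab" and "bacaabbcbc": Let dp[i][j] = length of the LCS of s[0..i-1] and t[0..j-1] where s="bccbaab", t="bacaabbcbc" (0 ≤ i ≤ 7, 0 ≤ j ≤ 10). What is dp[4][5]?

   ''  b  a  c  a  a  b  b  c  b  c
''  0  0  0  0  0  0  0  0  0  0  0
 b  0  1  1  1  1  1  1  1  1  1  1
 c  0  1  1  2  2  2  2  2  2  2  2
 c  0  1  1  2  2  2  2  2  3  3  3
 b  0  1  1  2  2  2  3  3  3  4  4
 a  0  1  2  2  3  3  3  3  3  4  4
 a  0  1  2  2  3  4  4  4  4  4  4
 b  0  1  2  2  3  4  5  5  5  5  5

2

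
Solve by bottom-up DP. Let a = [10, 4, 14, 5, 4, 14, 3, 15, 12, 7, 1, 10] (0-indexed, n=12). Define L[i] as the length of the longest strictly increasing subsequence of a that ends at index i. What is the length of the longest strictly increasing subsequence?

   i    0    1    2    3    4    5    6    7    8    9   10   11
a[i]   10    4   14    5    4   14    3   15   12    7    1   10
L[i]    1    1    2    2    1    3    1    4    3    3    1    4

4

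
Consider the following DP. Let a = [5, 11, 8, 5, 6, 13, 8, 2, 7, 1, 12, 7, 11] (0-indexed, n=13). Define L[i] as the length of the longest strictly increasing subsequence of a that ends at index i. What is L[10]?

   i    0    1    2    3    4    5    6    7    8    9   10   11   12
a[i]    5   11    8    5    6   13    8    2    7    1   12    7   11
L[i]    1    2    2    1    2    3    3    1    3    1    4    3    4

4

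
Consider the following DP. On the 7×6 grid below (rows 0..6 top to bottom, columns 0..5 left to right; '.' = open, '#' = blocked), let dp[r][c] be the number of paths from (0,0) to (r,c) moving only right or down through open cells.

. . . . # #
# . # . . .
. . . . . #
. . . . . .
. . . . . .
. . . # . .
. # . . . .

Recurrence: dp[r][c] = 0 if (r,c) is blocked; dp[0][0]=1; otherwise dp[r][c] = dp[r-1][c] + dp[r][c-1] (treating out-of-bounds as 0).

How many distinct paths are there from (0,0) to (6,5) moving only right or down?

53

r\c   0   1   2   3   4   5
  0   1   1   1   1   0   0
  1   0   1   0   1   1   1
  2   0   1   1   2   3   0
  3   0   1   2   4   7   7
  4   0   1   3   7  14  21
  5   0   1   4   0  14  35
  6   0   0   4   4  18  53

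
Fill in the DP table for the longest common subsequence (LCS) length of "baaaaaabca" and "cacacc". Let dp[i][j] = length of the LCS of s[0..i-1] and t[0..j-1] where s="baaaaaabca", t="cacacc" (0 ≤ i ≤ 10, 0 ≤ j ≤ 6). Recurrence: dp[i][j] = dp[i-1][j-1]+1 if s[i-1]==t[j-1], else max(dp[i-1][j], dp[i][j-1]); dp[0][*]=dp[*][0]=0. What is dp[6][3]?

1

   ''  c  a  c  a  c  c
''  0  0  0  0  0  0  0
 b  0  0  0  0  0  0  0
 a  0  0  1  1  1  1  1
 a  0  0  1  1  2  2  2
 a  0  0  1  1  2  2  2
 a  0  0  1  1  2  2  2
 a  0  0  1  1  2  2  2
 a  0  0  1  1  2  2  2
 b  0  0  1  1  2  2  2
 c  0  1  1  2  2  3  3
 a  0  1  2  2  3  3  3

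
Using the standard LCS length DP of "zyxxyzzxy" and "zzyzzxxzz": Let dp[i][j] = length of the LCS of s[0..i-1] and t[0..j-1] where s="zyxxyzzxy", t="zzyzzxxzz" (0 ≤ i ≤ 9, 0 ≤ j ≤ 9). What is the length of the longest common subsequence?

6

   ''  z  z  y  z  z  x  x  z  z
''  0  0  0  0  0  0  0  0  0  0
 z  0  1  1  1  1  1  1  1  1  1
 y  0  1  1  2  2  2  2  2  2  2
 x  0  1  1  2  2  2  3  3  3  3
 x  0  1  1  2  2  2  3  4  4  4
 y  0  1  1  2  2  2  3  4  4  4
 z  0  1  2  2  3  3  3  4  5  5
 z  0  1  2  2  3  4  4  4  5  6
 x  0  1  2  2  3  4  5  5  5  6
 y  0  1  2  3  3  4  5  5  5  6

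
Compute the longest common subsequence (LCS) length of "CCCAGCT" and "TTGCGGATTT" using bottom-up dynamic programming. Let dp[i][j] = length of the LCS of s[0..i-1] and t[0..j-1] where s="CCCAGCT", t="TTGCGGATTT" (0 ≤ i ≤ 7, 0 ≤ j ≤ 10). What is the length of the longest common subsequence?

3

   ''  T  T  G  C  G  G  A  T  T  T
''  0  0  0  0  0  0  0  0  0  0  0
 C  0  0  0  0  1  1  1  1  1  1  1
 C  0  0  0  0  1  1  1  1  1  1  1
 C  0  0  0  0  1  1  1  1  1  1  1
 A  0  0  0  0  1  1  1  2  2  2  2
 G  0  0  0  1  1  2  2  2  2  2  2
 C  0  0  0  1  2  2  2  2  2  2  2
 T  0  1  1  1  2  2  2  2  3  3  3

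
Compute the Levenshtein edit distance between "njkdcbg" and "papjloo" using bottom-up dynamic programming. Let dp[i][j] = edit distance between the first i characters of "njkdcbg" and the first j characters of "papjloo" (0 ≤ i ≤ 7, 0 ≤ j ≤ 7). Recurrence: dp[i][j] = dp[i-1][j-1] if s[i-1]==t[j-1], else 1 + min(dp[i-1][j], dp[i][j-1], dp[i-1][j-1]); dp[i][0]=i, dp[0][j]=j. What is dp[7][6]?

   ''  p  a  p  j  l  o  o
''  0  1  2  3  4  5  6  7
 n  1  1  2  3  4  5  6  7
 j  2  2  2  3  3  4  5  6
 k  3  3  3  3  4  4  5  6
 d  4  4  4  4  4  5  5  6
 c  5  5  5  5  5  5  6  6
 b  6  6  6  6  6  6  6  7
 g  7  7  7  7  7  7  7  7

7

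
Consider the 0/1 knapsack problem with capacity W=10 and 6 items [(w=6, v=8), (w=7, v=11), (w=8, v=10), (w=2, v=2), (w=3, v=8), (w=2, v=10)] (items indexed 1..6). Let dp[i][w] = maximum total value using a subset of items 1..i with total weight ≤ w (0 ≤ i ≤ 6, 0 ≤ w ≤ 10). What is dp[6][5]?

18

i\w   0   1   2   3   4   5   6   7   8   9  10
  0   0   0   0   0   0   0   0   0   0   0   0
  1   0   0   0   0   0   0   8   8   8   8   8
  2   0   0   0   0   0   0   8  11  11  11  11
  3   0   0   0   0   0   0   8  11  11  11  11
  4   0   0   2   2   2   2   8  11  11  13  13
  5   0   0   2   8   8  10  10  11  11  16  19
  6   0   0  10  10  12  18  18  20  20  21  21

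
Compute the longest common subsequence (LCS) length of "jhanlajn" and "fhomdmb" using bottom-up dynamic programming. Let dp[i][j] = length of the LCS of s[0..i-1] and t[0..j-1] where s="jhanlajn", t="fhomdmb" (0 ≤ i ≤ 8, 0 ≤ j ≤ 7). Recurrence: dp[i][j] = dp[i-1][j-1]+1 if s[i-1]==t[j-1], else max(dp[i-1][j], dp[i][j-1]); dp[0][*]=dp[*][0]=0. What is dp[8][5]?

   ''  f  h  o  m  d  m  b
''  0  0  0  0  0  0  0  0
 j  0  0  0  0  0  0  0  0
 h  0  0  1  1  1  1  1  1
 a  0  0  1  1  1  1  1  1
 n  0  0  1  1  1  1  1  1
 l  0  0  1  1  1  1  1  1
 a  0  0  1  1  1  1  1  1
 j  0  0  1  1  1  1  1  1
 n  0  0  1  1  1  1  1  1

1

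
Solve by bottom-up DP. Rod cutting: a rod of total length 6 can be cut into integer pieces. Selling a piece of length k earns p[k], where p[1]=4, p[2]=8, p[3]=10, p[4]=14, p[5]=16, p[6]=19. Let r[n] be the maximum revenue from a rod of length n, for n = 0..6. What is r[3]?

12

   n    0    1    2    3    4    5    6
r[n]    0    4    8   12   16   20   24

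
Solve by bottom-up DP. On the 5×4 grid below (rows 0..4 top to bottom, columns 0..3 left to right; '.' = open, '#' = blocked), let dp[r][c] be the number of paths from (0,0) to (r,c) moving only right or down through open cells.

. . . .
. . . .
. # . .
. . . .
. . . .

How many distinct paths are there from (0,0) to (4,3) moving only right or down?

r\c   0   1   2   3
  0   1   1   1   1
  1   1   2   3   4
  2   1   0   3   7
  3   1   1   4  11
  4   1   2   6  17

17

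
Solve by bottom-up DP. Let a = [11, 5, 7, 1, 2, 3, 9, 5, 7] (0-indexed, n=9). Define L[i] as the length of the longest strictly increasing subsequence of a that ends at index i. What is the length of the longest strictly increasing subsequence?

5

   i    0    1    2    3    4    5    6    7    8
a[i]   11    5    7    1    2    3    9    5    7
L[i]    1    1    2    1    2    3    4    4    5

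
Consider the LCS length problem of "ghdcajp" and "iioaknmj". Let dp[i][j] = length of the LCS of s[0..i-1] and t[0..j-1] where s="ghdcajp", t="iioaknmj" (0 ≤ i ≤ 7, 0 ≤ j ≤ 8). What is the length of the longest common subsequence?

2

   ''  i  i  o  a  k  n  m  j
''  0  0  0  0  0  0  0  0  0
 g  0  0  0  0  0  0  0  0  0
 h  0  0  0  0  0  0  0  0  0
 d  0  0  0  0  0  0  0  0  0
 c  0  0  0  0  0  0  0  0  0
 a  0  0  0  0  1  1  1  1  1
 j  0  0  0  0  1  1  1  1  2
 p  0  0  0  0  1  1  1  1  2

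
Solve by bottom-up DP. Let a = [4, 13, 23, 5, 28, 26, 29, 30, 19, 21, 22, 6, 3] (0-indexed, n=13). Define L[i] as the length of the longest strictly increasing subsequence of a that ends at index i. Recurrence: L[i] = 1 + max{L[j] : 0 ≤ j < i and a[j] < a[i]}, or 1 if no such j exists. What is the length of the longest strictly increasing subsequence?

6

   i    0    1    2    3    4    5    6    7    8    9   10   11   12
a[i]    4   13   23    5   28   26   29   30   19   21   22    6    3
L[i]    1    2    3    2    4    4    5    6    3    4    5    3    1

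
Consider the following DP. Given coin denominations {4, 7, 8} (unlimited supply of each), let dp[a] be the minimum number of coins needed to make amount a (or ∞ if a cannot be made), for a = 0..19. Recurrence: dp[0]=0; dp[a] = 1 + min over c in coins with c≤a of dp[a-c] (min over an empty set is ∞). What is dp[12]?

 a  0  1  2  3  4  5  6  7  8  9 10 11 12 13 14 15 16 17 18 19
dp  0  -  -  -  1  -  -  1  1  -  -  2  2  -  2  2  2  -  3  3
(- denotes ∞ / unreachable)

2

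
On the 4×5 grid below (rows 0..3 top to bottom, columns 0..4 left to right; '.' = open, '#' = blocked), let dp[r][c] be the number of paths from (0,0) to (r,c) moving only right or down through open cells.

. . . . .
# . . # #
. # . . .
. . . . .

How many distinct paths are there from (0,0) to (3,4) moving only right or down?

6

r\c   0   1   2   3   4
  0   1   1   1   1   1
  1   0   1   2   0   0
  2   0   0   2   2   2
  3   0   0   2   4   6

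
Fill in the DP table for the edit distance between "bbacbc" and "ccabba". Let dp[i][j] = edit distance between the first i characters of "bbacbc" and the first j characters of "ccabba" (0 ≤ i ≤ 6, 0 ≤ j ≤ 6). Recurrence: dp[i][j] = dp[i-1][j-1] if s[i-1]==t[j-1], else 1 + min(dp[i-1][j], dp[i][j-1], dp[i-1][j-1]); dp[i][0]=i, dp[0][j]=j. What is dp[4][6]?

4

   ''  c  c  a  b  b  a
''  0  1  2  3  4  5  6
 b  1  1  2  3  3  4  5
 b  2  2  2  3  3  3  4
 a  3  3  3  2  3  4  3
 c  4  3  3  3  3  4  4
 b  5  4  4  4  3  3  4
 c  6  5  4  5  4  4  4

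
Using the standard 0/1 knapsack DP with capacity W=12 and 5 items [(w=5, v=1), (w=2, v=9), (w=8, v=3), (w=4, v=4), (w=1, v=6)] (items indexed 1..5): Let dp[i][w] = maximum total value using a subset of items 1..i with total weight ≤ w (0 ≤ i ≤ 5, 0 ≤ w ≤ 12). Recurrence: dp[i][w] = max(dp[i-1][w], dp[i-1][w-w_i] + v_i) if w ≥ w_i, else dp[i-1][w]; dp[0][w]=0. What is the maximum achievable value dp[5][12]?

i\w   0   1   2   3   4   5   6   7   8   9  10  11  12
  0   0   0   0   0   0   0   0   0   0   0   0   0   0
  1   0   0   0   0   0   1   1   1   1   1   1   1   1
  2   0   0   9   9   9   9   9  10  10  10  10  10  10
  3   0   0   9   9   9   9   9  10  10  10  12  12  12
  4   0   0   9   9   9   9  13  13  13  13  13  14  14
  5   0   6   9  15  15  15  15  19  19  19  19  19  20

20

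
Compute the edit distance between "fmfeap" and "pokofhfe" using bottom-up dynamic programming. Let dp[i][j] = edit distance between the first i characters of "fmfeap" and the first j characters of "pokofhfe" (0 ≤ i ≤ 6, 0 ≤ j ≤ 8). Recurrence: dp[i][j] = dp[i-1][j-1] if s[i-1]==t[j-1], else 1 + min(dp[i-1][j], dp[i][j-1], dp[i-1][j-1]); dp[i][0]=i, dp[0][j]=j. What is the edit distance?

7

   ''  p  o  k  o  f  h  f  e
''  0  1  2  3  4  5  6  7  8
 f  1  1  2  3  4  4  5  6  7
 m  2  2  2  3  4  5  5  6  7
 f  3  3  3  3  4  4  5  5  6
 e  4  4  4  4  4  5  5  6  5
 a  5  5  5  5  5  5  6  6  6
 p  6  5  6  6  6  6  6  7  7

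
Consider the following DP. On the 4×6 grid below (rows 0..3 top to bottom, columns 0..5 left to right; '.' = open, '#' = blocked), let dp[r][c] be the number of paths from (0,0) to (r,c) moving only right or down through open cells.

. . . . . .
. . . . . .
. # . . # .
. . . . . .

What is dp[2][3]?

7

r\c   0   1   2   3   4   5
  0   1   1   1   1   1   1
  1   1   2   3   4   5   6
  2   1   0   3   7   0   6
  3   1   1   4  11  11  17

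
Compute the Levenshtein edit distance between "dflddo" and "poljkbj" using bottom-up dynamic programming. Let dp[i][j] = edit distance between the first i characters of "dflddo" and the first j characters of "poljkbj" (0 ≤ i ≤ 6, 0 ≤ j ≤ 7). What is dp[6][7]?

   ''  p  o  l  j  k  b  j
''  0  1  2  3  4  5  6  7
 d  1  1  2  3  4  5  6  7
 f  2  2  2  3  4  5  6  7
 l  3  3  3  2  3  4  5  6
 d  4  4  4  3  3  4  5  6
 d  5  5  5  4  4  4  5  6
 o  6  6  5  5  5  5  5  6

6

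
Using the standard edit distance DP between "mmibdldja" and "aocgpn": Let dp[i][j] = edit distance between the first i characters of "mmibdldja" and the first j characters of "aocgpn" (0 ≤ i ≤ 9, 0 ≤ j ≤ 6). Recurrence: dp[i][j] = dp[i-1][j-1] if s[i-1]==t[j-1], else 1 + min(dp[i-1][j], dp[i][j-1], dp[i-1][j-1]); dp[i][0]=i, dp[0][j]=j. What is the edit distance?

   ''  a  o  c  g  p  n
''  0  1  2  3  4  5  6
 m  1  1  2  3  4  5  6
 m  2  2  2  3  4  5  6
 i  3  3  3  3  4  5  6
 b  4  4  4  4  4  5  6
 d  5  5  5  5  5  5  6
 l  6  6  6  6  6  6  6
 d  7  7  7  7  7  7  7
 j  8  8  8  8  8  8  8
 a  9  8  9  9  9  9  9

9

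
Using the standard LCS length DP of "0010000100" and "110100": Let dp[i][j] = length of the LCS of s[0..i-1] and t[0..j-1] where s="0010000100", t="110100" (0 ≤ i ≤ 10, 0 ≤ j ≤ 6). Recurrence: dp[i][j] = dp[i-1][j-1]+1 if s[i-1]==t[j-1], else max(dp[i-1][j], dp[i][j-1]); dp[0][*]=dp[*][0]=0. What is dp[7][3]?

2

   ''  1  1  0  1  0  0
''  0  0  0  0  0  0  0
 0  0  0  0  1  1  1  1
 0  0  0  0  1  1  2  2
 1  0  1  1  1  2  2  2
 0  0  1  1  2  2  3  3
 0  0  1  1  2  2  3  4
 0  0  1  1  2  2  3  4
 0  0  1  1  2  2  3  4
 1  0  1  2  2  3  3  4
 0  0  1  2  3  3  4  4
 0  0  1  2  3  3  4  5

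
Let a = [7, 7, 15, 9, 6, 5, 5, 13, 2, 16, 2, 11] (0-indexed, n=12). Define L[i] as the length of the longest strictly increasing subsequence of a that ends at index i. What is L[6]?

1

   i    0    1    2    3    4    5    6    7    8    9   10   11
a[i]    7    7   15    9    6    5    5   13    2   16    2   11
L[i]    1    1    2    2    1    1    1    3    1    4    1    3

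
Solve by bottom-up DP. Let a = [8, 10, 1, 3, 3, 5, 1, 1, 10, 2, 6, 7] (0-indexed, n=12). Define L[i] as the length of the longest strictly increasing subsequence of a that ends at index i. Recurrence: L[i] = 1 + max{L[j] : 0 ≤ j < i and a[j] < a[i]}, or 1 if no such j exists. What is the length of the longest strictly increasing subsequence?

   i    0    1    2    3    4    5    6    7    8    9   10   11
a[i]    8   10    1    3    3    5    1    1   10    2    6    7
L[i]    1    2    1    2    2    3    1    1    4    2    4    5

5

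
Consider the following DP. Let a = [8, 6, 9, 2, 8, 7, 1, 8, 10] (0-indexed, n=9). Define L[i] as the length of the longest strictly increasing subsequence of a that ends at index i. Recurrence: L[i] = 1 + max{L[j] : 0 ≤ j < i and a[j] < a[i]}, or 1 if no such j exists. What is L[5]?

   i    0    1    2    3    4    5    6    7    8
a[i]    8    6    9    2    8    7    1    8   10
L[i]    1    1    2    1    2    2    1    3    4

2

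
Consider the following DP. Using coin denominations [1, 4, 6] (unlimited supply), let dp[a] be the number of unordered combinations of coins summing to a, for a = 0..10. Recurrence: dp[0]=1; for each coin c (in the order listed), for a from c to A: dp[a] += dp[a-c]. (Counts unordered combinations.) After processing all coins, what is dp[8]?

4

after  coin     0     1     2     3     4     5     6     7     8     9    10
          1     1     1     1     1     1     1     1     1     1     1     1
          4     1     1     1     1     2     2     2     2     3     3     3
          6     1     1     1     1     2     2     3     3     4     4     5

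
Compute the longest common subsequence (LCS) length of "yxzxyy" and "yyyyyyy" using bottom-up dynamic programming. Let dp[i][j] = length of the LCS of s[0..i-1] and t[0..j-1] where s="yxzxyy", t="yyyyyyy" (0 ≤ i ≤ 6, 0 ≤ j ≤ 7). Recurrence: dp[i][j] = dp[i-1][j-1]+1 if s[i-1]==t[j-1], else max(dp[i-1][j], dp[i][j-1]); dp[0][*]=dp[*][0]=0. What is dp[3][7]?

   ''  y  y  y  y  y  y  y
''  0  0  0  0  0  0  0  0
 y  0  1  1  1  1  1  1  1
 x  0  1  1  1  1  1  1  1
 z  0  1  1  1  1  1  1  1
 x  0  1  1  1  1  1  1  1
 y  0  1  2  2  2  2  2  2
 y  0  1  2  3  3  3  3  3

1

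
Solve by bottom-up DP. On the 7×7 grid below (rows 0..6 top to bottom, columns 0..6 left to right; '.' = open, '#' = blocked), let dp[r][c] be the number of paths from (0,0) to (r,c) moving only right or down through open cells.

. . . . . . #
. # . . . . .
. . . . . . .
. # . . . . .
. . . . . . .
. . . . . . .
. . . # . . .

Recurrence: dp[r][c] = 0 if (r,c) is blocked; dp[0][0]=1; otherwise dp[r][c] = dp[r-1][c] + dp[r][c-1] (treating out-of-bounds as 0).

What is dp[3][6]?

r\c   0   1   2   3   4   5   6
  0   1   1   1   1   1   1   0
  1   1   0   1   2   3   4   4
  2   1   1   2   4   7  11  15
  3   1   0   2   6  13  24  39
  4   1   1   3   9  22  46  85
  5   1   2   5  14  36  82 167
  6   1   3   8   0  36 118 285

39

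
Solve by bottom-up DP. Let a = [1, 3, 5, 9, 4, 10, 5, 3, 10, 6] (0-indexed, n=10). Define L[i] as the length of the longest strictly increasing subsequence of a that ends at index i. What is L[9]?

   i    0    1    2    3    4    5    6    7    8    9
a[i]    1    3    5    9    4   10    5    3   10    6
L[i]    1    2    3    4    3    5    4    2    5    5

5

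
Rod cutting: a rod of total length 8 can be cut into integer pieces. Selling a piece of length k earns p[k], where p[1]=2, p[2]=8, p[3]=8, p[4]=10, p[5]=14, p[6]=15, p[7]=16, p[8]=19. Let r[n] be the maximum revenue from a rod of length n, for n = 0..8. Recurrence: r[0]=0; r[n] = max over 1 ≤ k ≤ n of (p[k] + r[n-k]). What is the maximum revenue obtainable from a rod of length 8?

   n    0    1    2    3    4    5    6    7    8
r[n]    0    2    8   10   16   18   24   26   32

32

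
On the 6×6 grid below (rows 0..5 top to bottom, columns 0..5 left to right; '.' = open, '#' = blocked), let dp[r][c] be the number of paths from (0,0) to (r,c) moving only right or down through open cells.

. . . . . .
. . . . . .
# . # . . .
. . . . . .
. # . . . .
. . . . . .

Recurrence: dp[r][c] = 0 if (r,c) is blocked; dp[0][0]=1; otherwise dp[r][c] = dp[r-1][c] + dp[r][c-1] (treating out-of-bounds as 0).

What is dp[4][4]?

23

r\c   0   1   2   3   4   5
  0   1   1   1   1   1   1
  1   1   2   3   4   5   6
  2   0   2   0   4   9  15
  3   0   2   2   6  15  30
  4   0   0   2   8  23  53
  5   0   0   2  10  33  86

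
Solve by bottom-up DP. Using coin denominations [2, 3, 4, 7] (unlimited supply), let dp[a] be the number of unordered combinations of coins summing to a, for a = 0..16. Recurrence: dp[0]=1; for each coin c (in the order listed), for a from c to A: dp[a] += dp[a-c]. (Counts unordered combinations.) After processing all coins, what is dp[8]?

after  coin     0     1     2     3     4     5     6     7     8     9    10    11    12    13    14    15    16
          2     1     0     1     0     1     0     1     0     1     0     1     0     1     0     1     0     1
          3     1     0     1     1     1     1     2     1     2     2     2     2     3     2     3     3     3
          4     1     0     1     1     2     1     3     2     4     3     5     4     7     5     8     7    10
          7     1     0     1     1     2     1     3     3     4     4     6     6     8     8    11    11    14

4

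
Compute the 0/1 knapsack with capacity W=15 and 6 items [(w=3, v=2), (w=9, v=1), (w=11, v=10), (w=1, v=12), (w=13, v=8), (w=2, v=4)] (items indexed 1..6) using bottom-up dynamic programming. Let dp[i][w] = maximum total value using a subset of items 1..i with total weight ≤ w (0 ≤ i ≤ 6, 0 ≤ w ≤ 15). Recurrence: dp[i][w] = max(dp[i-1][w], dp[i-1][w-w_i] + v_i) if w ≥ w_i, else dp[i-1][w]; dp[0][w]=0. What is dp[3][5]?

2

i\w   0   1   2   3   4   5   6   7   8   9  10  11  12  13  14  15
  0   0   0   0   0   0   0   0   0   0   0   0   0   0   0   0   0
  1   0   0   0   2   2   2   2   2   2   2   2   2   2   2   2   2
  2   0   0   0   2   2   2   2   2   2   2   2   2   3   3   3   3
  3   0   0   0   2   2   2   2   2   2   2   2  10  10  10  12  12
  4   0  12  12  12  14  14  14  14  14  14  14  14  22  22  22  24
  5   0  12  12  12  14  14  14  14  14  14  14  14  22  22  22  24
  6   0  12  12  16  16  16  18  18  18  18  18  18  22  22  26  26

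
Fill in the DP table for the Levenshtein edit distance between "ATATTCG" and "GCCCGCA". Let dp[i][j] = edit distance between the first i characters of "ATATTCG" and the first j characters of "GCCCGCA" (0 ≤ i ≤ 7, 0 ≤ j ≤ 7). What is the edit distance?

   ''  G  C  C  C  G  C  A
''  0  1  2  3  4  5  6  7
 A  1  1  2  3  4  5  6  6
 T  2  2  2  3  4  5  6  7
 A  3  3  3  3  4  5  6  6
 T  4  4  4  4  4  5  6  7
 T  5  5  5  5  5  5  6  7
 C  6  6  5  5  5  6  5  6
 G  7  6  6  6  6  5  6  6

6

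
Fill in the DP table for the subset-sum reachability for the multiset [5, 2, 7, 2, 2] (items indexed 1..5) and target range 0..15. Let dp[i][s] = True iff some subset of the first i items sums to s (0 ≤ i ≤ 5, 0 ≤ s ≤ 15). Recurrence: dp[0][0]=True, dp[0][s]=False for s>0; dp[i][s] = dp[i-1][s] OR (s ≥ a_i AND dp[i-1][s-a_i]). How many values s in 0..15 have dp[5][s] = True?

11

i\s   0   1   2   3   4   5   6   7   8   9  10  11  12  13  14  15
  0   T   F   F   F   F   F   F   F   F   F   F   F   F   F   F   F
  1   T   F   F   F   F   T   F   F   F   F   F   F   F   F   F   F
  2   T   F   T   F   F   T   F   T   F   F   F   F   F   F   F   F
  3   T   F   T   F   F   T   F   T   F   T   F   F   T   F   T   F
  4   T   F   T   F   T   T   F   T   F   T   F   T   T   F   T   F
  5   T   F   T   F   T   T   T   T   F   T   F   T   T   T   T   F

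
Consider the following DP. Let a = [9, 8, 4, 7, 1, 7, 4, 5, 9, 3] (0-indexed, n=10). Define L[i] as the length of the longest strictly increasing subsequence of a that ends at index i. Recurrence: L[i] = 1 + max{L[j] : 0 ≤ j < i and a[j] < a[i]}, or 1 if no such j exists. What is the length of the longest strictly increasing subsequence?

4

   i    0    1    2    3    4    5    6    7    8    9
a[i]    9    8    4    7    1    7    4    5    9    3
L[i]    1    1    1    2    1    2    2    3    4    2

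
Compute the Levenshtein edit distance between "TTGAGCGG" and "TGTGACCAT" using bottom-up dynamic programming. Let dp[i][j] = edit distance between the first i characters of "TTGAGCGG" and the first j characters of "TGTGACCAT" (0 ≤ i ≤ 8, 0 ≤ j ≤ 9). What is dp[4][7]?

3

   ''  T  G  T  G  A  C  C  A  T
''  0  1  2  3  4  5  6  7  8  9
 T  1  0  1  2  3  4  5  6  7  8
 T  2  1  1  1  2  3  4  5  6  7
 G  3  2  1  2  1  2  3  4  5  6
 A  4  3  2  2  2  1  2  3  4  5
 G  5  4  3  3  2  2  2  3  4  5
 C  6  5  4  4  3  3  2  2  3  4
 G  7  6  5  5  4  4  3  3  3  4
 G  8  7  6  6  5  5  4  4  4  4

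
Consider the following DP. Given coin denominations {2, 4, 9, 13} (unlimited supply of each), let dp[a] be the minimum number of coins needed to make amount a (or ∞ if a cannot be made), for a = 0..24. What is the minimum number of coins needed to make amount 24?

3

 a  0  1  2  3  4  5  6  7  8  9 10 11 12 13 14 15 16 17 18 19 20 21 22 23 24
dp  0  -  1  -  1  -  2  -  2  1  3  2  3  1  4  2  4  2  2  3  3  3  2  4  3
(- denotes ∞ / unreachable)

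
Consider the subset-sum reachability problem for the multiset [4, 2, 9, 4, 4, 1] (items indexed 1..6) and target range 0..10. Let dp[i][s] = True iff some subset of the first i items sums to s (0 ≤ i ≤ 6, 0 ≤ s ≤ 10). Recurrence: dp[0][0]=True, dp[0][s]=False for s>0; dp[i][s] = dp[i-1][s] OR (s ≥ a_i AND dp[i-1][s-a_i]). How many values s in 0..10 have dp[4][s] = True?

7

i\s   0   1   2   3   4   5   6   7   8   9  10
  0   T   F   F   F   F   F   F   F   F   F   F
  1   T   F   F   F   T   F   F   F   F   F   F
  2   T   F   T   F   T   F   T   F   F   F   F
  3   T   F   T   F   T   F   T   F   F   T   F
  4   T   F   T   F   T   F   T   F   T   T   T
  5   T   F   T   F   T   F   T   F   T   T   T
  6   T   T   T   T   T   T   T   T   T   T   T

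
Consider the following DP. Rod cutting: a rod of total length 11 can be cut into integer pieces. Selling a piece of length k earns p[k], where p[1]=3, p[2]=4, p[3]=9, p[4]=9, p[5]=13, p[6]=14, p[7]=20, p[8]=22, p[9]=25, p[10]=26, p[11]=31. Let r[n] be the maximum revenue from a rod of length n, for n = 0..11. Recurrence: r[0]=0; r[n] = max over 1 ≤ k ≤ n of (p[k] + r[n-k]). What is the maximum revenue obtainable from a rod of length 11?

   n    0    1    2    3    4    5    6    7    8    9   10   11
r[n]    0    3    6    9   12   15   18   21   24   27   30   33

33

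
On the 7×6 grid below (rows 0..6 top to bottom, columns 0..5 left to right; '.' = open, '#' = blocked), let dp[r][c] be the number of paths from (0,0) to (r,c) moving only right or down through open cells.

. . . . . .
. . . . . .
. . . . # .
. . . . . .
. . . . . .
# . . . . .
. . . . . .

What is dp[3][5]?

26

r\c   0   1   2   3   4   5
  0   1   1   1   1   1   1
  1   1   2   3   4   5   6
  2   1   3   6  10   0   6
  3   1   4  10  20  20  26
  4   1   5  15  35  55  81
  5   0   5  20  55 110 191
  6   0   5  25  80 190 381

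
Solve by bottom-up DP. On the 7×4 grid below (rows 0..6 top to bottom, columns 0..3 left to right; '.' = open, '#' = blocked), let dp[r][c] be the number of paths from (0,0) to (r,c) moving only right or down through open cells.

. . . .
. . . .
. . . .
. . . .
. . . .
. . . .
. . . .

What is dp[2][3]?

10

r\c   0   1   2   3
  0   1   1   1   1
  1   1   2   3   4
  2   1   3   6  10
  3   1   4  10  20
  4   1   5  15  35
  5   1   6  21  56
  6   1   7  28  84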